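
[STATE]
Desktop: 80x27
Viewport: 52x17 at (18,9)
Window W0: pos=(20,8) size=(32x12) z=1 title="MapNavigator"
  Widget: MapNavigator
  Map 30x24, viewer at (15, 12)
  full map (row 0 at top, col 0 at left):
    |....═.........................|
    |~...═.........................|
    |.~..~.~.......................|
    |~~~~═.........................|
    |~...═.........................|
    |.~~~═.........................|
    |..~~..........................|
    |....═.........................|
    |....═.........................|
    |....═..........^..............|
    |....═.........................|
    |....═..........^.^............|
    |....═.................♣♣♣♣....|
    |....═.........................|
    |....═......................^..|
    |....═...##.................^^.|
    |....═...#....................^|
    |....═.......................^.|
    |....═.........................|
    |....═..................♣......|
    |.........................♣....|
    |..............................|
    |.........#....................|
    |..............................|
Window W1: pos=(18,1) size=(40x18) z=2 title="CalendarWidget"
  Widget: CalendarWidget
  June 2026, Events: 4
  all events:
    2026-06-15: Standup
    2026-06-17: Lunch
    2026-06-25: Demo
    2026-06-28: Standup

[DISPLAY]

┃22 23 24 25* 26 27 28*                ┃            
┃29 30                                 ┃            
┃                                      ┃            
┃                                      ┃            
┃                                      ┃            
┃                                      ┃            
┃                                      ┃            
┃                                      ┃            
┃                                      ┃            
┗━━━━━━━━━━━━━━━━━━━━━━━━━━━━━━━━━━━━━━┛            
  ┗━━━━━━━━━━━━━━━━━━━━━━━━━━━━━━┛                  
                                                    
                                                    
                                                    
                                                    
                                                    
                                                    


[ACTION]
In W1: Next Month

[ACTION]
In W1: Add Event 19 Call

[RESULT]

┃20 21 22 23 24 25 26                  ┃            
┃27 28 29 30 31                        ┃            
┃                                      ┃            
┃                                      ┃            
┃                                      ┃            
┃                                      ┃            
┃                                      ┃            
┃                                      ┃            
┃                                      ┃            
┗━━━━━━━━━━━━━━━━━━━━━━━━━━━━━━━━━━━━━━┛            
  ┗━━━━━━━━━━━━━━━━━━━━━━━━━━━━━━┛                  
                                                    
                                                    
                                                    
                                                    
                                                    
                                                    


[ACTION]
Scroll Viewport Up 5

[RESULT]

┃              July 2026               ┃            
┃Mo Tu We Th Fr Sa Su                  ┃            
┃       1  2  3  4  5                  ┃            
┃ 6  7  8  9 10 11 12                  ┃            
┃13 14 15 16 17 18 19*                 ┃            
┃20 21 22 23 24 25 26                  ┃            
┃27 28 29 30 31                        ┃            
┃                                      ┃            
┃                                      ┃            
┃                                      ┃            
┃                                      ┃            
┃                                      ┃            
┃                                      ┃            
┃                                      ┃            
┗━━━━━━━━━━━━━━━━━━━━━━━━━━━━━━━━━━━━━━┛            
  ┗━━━━━━━━━━━━━━━━━━━━━━━━━━━━━━┛                  
                                                    


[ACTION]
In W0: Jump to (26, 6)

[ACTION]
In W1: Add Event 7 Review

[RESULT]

┃              July 2026               ┃            
┃Mo Tu We Th Fr Sa Su                  ┃            
┃       1  2  3  4  5                  ┃            
┃ 6  7*  8  9 10 11 12                 ┃            
┃13 14 15 16 17 18 19*                 ┃            
┃20 21 22 23 24 25 26                  ┃            
┃27 28 29 30 31                        ┃            
┃                                      ┃            
┃                                      ┃            
┃                                      ┃            
┃                                      ┃            
┃                                      ┃            
┃                                      ┃            
┃                                      ┃            
┗━━━━━━━━━━━━━━━━━━━━━━━━━━━━━━━━━━━━━━┛            
  ┗━━━━━━━━━━━━━━━━━━━━━━━━━━━━━━┛                  
                                                    


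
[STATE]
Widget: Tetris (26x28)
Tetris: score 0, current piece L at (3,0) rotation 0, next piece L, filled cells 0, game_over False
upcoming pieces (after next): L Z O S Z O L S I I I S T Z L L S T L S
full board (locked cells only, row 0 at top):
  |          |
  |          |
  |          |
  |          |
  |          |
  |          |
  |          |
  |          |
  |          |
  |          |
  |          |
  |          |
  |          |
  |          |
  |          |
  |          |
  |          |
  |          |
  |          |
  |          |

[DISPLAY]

     ▒    │Next:          
   ▒▒▒    │  ▒            
          │▒▒▒            
          │               
          │               
          │               
          │Score:         
          │0              
          │               
          │               
          │               
          │               
          │               
          │               
          │               
          │               
          │               
          │               
          │               
          │               
          │               
          │               
          │               
          │               
          │               
          │               
          │               
          │               


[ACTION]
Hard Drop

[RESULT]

     ▒    │Next:          
   ▒▒▒    │  ▒            
          │▒▒▒            
          │               
          │               
          │               
          │Score:         
          │0              
          │               
          │               
          │               
          │               
          │               
          │               
          │               
          │               
          │               
          │               
     ▒    │               
   ▒▒▒    │               
          │               
          │               
          │               
          │               
          │               
          │               
          │               
          │               


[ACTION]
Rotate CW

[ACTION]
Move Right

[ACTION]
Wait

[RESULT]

          │Next:          
    ▒     │  ▒            
    ▒     │▒▒▒            
    ▒▒    │               
          │               
          │               
          │Score:         
          │0              
          │               
          │               
          │               
          │               
          │               
          │               
          │               
          │               
          │               
          │               
     ▒    │               
   ▒▒▒    │               
          │               
          │               
          │               
          │               
          │               
          │               
          │               
          │               


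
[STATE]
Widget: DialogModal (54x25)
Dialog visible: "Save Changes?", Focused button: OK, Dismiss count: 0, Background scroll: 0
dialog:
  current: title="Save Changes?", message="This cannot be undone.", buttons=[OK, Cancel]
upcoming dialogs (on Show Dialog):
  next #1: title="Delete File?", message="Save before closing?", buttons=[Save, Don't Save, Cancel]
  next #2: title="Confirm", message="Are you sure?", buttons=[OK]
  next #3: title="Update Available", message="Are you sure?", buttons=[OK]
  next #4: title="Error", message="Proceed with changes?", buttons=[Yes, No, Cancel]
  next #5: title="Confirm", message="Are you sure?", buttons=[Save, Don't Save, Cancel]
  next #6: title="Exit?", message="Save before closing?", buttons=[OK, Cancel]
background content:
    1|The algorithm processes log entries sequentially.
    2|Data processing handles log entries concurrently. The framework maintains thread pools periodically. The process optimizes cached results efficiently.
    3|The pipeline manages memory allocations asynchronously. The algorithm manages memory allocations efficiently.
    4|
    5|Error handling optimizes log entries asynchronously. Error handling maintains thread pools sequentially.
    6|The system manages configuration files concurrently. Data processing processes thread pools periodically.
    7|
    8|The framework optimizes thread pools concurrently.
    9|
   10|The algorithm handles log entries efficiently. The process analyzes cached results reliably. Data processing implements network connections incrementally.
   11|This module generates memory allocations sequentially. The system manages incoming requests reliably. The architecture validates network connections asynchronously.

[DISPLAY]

The algorithm processes log entries sequentially.     
Data processing handles log entries concurrently. The 
The pipeline manages memory allocations asynchronously
                                                      
Error handling optimizes log entries asynchronously. E
The system manages configuration files concurrently. D
                                                      
The framework optimizes thread pools concurrently.    
                                                      
The algorithm handles log entries efficiently. The pro
This module ge┌────────────────────────┐ sequentially.
              │     Save Changes?      │              
              │ This cannot be undone. │              
              │     [OK]  Cancel       │              
              └────────────────────────┘              
                                                      
                                                      
                                                      
                                                      
                                                      
                                                      
                                                      
                                                      
                                                      
                                                      


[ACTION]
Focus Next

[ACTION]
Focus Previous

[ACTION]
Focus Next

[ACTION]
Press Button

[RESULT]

The algorithm processes log entries sequentially.     
Data processing handles log entries concurrently. The 
The pipeline manages memory allocations asynchronously
                                                      
Error handling optimizes log entries asynchronously. E
The system manages configuration files concurrently. D
                                                      
The framework optimizes thread pools concurrently.    
                                                      
The algorithm handles log entries efficiently. The pro
This module generates memory allocations sequentially.
                                                      
                                                      
                                                      
                                                      
                                                      
                                                      
                                                      
                                                      
                                                      
                                                      
                                                      
                                                      
                                                      
                                                      


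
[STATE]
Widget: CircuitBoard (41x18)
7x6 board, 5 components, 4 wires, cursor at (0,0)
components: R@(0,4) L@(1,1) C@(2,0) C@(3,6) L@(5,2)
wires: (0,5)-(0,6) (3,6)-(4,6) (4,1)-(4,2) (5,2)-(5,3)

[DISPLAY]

   0 1 2 3 4 5 6                         
0  [.]              R   · ─ ·            
                                         
1       L                                
                                         
2   C                                    
                                         
3                           C            
                            │            
4       · ─ ·               ·            
                                         
5           L ─ ·                        
Cursor: (0,0)                            
                                         
                                         
                                         
                                         
                                         


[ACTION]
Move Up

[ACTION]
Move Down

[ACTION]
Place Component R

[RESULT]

   0 1 2 3 4 5 6                         
0                   R   · ─ ·            
                                         
1  [R]  L                                
                                         
2   C                                    
                                         
3                           C            
                            │            
4       · ─ ·               ·            
                                         
5           L ─ ·                        
Cursor: (1,0)                            
                                         
                                         
                                         
                                         
                                         


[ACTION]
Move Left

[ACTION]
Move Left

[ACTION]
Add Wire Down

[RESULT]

   0 1 2 3 4 5 6                         
0                   R   · ─ ·            
                                         
1  [R]  L                                
    │                                    
2   C                                    
                                         
3                           C            
                            │            
4       · ─ ·               ·            
                                         
5           L ─ ·                        
Cursor: (1,0)                            
                                         
                                         
                                         
                                         
                                         


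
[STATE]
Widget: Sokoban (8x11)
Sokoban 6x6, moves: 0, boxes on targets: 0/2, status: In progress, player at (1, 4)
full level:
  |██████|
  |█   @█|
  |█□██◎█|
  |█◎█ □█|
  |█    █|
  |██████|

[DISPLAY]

██████  
█   @█  
█□██◎█  
█◎█ □█  
█    █  
██████  
Moves: 0
        
        
        
        


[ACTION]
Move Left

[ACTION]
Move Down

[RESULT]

██████  
█  @ █  
█□██◎█  
█◎█ □█  
█    █  
██████  
Moves: 1
        
        
        
        


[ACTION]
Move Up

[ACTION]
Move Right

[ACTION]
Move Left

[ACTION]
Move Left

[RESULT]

██████  
█ @  █  
█□██◎█  
█◎█ □█  
█    █  
██████  
Moves: 4
        
        
        
        


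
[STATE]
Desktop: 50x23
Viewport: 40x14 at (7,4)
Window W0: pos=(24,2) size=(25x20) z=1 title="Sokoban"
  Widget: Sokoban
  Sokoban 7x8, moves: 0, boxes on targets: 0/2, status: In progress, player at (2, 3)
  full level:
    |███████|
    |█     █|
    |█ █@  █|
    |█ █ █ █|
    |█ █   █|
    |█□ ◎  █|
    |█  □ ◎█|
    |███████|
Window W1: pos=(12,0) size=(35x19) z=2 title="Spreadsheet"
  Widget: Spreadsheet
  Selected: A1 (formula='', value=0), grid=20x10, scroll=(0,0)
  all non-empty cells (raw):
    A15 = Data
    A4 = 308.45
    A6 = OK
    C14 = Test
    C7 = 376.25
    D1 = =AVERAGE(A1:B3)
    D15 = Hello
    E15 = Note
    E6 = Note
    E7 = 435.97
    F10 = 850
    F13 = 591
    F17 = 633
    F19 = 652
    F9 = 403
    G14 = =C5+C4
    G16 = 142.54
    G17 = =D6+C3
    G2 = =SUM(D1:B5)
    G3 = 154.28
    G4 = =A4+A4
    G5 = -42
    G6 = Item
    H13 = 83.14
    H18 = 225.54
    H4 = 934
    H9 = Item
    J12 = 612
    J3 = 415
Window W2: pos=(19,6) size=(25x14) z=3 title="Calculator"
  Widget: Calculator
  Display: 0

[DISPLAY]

     ┃       A       B       C       D ┃
     ┃---------------------------------┃
     ┃  1   ┏━━━━━━━━━━━━━━━━━━━━━━━┓  ┃
     ┃  2   ┃ Calculator            ┃  ┃
     ┃  3   ┠───────────────────────┨  ┃
     ┃  4   ┃                      0┃  ┃
     ┃  5   ┃┌───┬───┬───┬───┐      ┃  ┃
     ┃  6 OK┃│ 7 │ 8 │ 9 │ ÷ │      ┃  ┃
     ┃  7   ┃├───┼───┼───┼───┤      ┃  ┃
     ┃  8   ┃│ 4 │ 5 │ 6 │ × │      ┃  ┃
     ┃  9   ┃├───┼───┼───┼───┤      ┃  ┃
     ┃ 10   ┃│ 1 │ 2 │ 3 │ - │      ┃  ┃
     ┃ 11   ┃├───┼───┼───┼───┤      ┃  ┃
     ┃ 12   ┃│ 0 │ . │ = │ + │      ┃  ┃


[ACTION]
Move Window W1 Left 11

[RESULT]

  A       B       C       D ┃───────────
----------------------------┃           
    [0]     ┏━━━━━━━━━━━━━━━━━━━━━━━┓   
      0     ┃ Calculator            ┃   
      0     ┠───────────────────────┨   
 308.45     ┃                      0┃   
      0     ┃┌───┬───┬───┬───┐      ┃   
K           ┃│ 7 │ 8 │ 9 │ ÷ │      ┃   
      0     ┃├───┼───┼───┼───┤      ┃   
      0     ┃│ 4 │ 5 │ 6 │ × │      ┃   
      0     ┃├───┼───┼───┼───┤      ┃   
      0     ┃│ 1 │ 2 │ 3 │ - │      ┃   
      0     ┃├───┼───┼───┼───┤      ┃   
      0     ┃│ 0 │ . │ = │ + │      ┃   


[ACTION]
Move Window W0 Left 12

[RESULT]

  A       B       C       D ┃┨          
----------------------------┃┃          
    [0]     ┏━━━━━━━━━━━━━━━━━━━━━━━┓   
      0     ┃ Calculator            ┃   
      0     ┠───────────────────────┨   
 308.45     ┃                      0┃   
      0     ┃┌───┬───┬───┬───┐      ┃   
K           ┃│ 7 │ 8 │ 9 │ ÷ │      ┃   
      0     ┃├───┼───┼───┼───┤      ┃   
      0     ┃│ 4 │ 5 │ 6 │ × │      ┃   
      0     ┃├───┼───┼───┼───┤      ┃   
      0     ┃│ 1 │ 2 │ 3 │ - │      ┃   
      0     ┃├───┼───┼───┼───┤      ┃   
      0     ┃│ 0 │ . │ = │ + │      ┃   


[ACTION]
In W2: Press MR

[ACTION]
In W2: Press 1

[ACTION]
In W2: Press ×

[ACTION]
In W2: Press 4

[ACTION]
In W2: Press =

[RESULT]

  A       B       C       D ┃┨          
----------------------------┃┃          
    [0]     ┏━━━━━━━━━━━━━━━━━━━━━━━┓   
      0     ┃ Calculator            ┃   
      0     ┠───────────────────────┨   
 308.45     ┃                      4┃   
      0     ┃┌───┬───┬───┬───┐      ┃   
K           ┃│ 7 │ 8 │ 9 │ ÷ │      ┃   
      0     ┃├───┼───┼───┼───┤      ┃   
      0     ┃│ 4 │ 5 │ 6 │ × │      ┃   
      0     ┃├───┼───┼───┼───┤      ┃   
      0     ┃│ 1 │ 2 │ 3 │ - │      ┃   
      0     ┃├───┼───┼───┼───┤      ┃   
      0     ┃│ 0 │ . │ = │ + │      ┃   


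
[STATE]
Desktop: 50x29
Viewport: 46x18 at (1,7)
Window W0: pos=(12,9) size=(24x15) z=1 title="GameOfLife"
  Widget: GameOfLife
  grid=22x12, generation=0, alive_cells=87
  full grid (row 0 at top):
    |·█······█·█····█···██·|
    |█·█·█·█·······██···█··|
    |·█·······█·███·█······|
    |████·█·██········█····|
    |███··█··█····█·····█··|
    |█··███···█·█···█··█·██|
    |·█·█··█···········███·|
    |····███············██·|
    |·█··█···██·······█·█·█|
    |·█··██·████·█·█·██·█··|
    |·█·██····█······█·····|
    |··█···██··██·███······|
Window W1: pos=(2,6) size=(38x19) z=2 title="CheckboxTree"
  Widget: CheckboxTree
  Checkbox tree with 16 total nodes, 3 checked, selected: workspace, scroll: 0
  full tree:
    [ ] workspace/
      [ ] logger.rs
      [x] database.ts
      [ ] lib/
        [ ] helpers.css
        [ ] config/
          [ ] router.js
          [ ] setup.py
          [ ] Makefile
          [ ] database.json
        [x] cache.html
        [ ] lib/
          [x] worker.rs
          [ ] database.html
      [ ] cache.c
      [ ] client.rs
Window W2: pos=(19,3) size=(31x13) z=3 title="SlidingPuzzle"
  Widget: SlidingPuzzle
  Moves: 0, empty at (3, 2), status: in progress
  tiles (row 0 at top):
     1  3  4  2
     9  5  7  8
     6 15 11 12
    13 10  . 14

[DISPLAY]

 ┃ CheckboxTree   ┃│  1 │  3 │  4 │  2 │      
 ┠────────────────┃├────┼────┼────┼────┤      
 ┃>[-] workspace/ ┃│  9 │  5 │  7 │  8 │      
 ┃   [ ] logger.rs┃├────┼────┼────┼────┤      
 ┃   [x] database.┃│  6 │ 15 │ 11 │ 12 │      
 ┃   [-] lib/     ┃├────┼────┼────┼────┤      
 ┃     [ ] helpers┃│ 13 │ 10 │    │ 14 │      
 ┃     [ ] config/┃└────┴────┴────┴────┘      
 ┃       [ ] route┗━━━━━━━━━━━━━━━━━━━━━━━━━━━
 ┃       [ ] setup.py                 ┃       
 ┃       [ ] Makefile                 ┃       
 ┃       [ ] database.json            ┃       
 ┃     [x] cache.html                 ┃       
 ┃     [-] lib/                       ┃       
 ┃       [x] worker.rs                ┃       
 ┃       [ ] database.html            ┃       
 ┃   [ ] cache.c                      ┃       
 ┗━━━━━━━━━━━━━━━━━━━━━━━━━━━━━━━━━━━━┛       


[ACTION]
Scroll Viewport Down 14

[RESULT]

 ┃   [x] database.┃│  6 │ 15 │ 11 │ 12 │      
 ┃   [-] lib/     ┃├────┼────┼────┼────┤      
 ┃     [ ] helpers┃│ 13 │ 10 │    │ 14 │      
 ┃     [ ] config/┃└────┴────┴────┴────┘      
 ┃       [ ] route┗━━━━━━━━━━━━━━━━━━━━━━━━━━━
 ┃       [ ] setup.py                 ┃       
 ┃       [ ] Makefile                 ┃       
 ┃       [ ] database.json            ┃       
 ┃     [x] cache.html                 ┃       
 ┃     [-] lib/                       ┃       
 ┃       [x] worker.rs                ┃       
 ┃       [ ] database.html            ┃       
 ┃   [ ] cache.c                      ┃       
 ┗━━━━━━━━━━━━━━━━━━━━━━━━━━━━━━━━━━━━┛       
                                              
                                              
                                              
                                              


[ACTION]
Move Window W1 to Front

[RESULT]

 ┃   [x] database.ts                  ┃│      
 ┃   [-] lib/                         ┃┤      
 ┃     [ ] helpers.css                ┃│      
 ┃     [ ] config/                    ┃┘      
 ┃       [ ] router.js                ┃━━━━━━━
 ┃       [ ] setup.py                 ┃       
 ┃       [ ] Makefile                 ┃       
 ┃       [ ] database.json            ┃       
 ┃     [x] cache.html                 ┃       
 ┃     [-] lib/                       ┃       
 ┃       [x] worker.rs                ┃       
 ┃       [ ] database.html            ┃       
 ┃   [ ] cache.c                      ┃       
 ┗━━━━━━━━━━━━━━━━━━━━━━━━━━━━━━━━━━━━┛       
                                              
                                              
                                              
                                              


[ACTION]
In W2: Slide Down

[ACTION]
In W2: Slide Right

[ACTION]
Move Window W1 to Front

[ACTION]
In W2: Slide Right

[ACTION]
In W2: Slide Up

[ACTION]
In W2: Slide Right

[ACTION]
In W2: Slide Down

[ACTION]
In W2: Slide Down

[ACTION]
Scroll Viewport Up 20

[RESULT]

                                              
                                              
                                              
                  ┏━━━━━━━━━━━━━━━━━━━━━━━━━━━
                  ┃ SlidingPuzzle             
                  ┠───────────────────────────
 ┏━━━━━━━━━━━━━━━━━━━━━━━━━━━━━━━━━━━━┓┐      
 ┃ CheckboxTree                       ┃│      
 ┠────────────────────────────────────┨┤      
 ┃>[-] workspace/                     ┃│      
 ┃   [ ] logger.rs                    ┃┤      
 ┃   [x] database.ts                  ┃│      
 ┃   [-] lib/                         ┃┤      
 ┃     [ ] helpers.css                ┃│      
 ┃     [ ] config/                    ┃┘      
 ┃       [ ] router.js                ┃━━━━━━━
 ┃       [ ] setup.py                 ┃       
 ┃       [ ] Makefile                 ┃       


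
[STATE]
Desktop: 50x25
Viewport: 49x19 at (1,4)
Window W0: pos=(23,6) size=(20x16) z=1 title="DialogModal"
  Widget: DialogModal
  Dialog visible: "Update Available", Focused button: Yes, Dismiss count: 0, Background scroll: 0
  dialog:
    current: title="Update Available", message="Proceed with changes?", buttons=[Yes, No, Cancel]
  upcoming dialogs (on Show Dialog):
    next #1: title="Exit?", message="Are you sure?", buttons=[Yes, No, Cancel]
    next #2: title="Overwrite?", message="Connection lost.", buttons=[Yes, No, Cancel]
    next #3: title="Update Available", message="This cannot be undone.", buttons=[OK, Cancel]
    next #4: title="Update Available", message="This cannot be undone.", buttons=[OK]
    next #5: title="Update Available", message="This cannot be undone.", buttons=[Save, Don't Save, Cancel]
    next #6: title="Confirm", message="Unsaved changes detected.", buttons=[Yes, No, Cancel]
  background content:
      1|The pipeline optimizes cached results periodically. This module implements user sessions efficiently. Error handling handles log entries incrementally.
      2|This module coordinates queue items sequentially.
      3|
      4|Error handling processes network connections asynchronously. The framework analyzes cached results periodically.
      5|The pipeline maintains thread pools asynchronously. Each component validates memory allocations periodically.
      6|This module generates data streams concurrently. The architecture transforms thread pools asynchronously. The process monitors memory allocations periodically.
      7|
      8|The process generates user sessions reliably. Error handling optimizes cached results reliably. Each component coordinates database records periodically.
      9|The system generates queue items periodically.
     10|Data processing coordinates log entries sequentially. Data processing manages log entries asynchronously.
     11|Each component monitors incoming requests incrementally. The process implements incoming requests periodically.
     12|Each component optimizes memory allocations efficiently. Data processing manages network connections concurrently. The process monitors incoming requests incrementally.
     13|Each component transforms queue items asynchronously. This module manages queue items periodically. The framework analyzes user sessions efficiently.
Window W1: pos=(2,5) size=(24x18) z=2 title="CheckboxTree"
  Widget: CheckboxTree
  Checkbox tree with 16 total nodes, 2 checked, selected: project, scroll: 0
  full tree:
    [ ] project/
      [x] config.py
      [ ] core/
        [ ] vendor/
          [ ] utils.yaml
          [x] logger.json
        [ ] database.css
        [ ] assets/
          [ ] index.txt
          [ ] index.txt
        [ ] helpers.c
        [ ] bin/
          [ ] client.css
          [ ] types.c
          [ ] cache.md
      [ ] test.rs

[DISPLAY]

                                                 
 ┏━━━━━━━━━━━━━━━━━━━━━━┓                        
 ┃ CheckboxTree         ┃━━━━━━━━━━━━━━━━┓       
 ┠──────────────────────┨ialogModal      ┃       
 ┃>[-] project/         ┃────────────────┨       
 ┃   [x] config.py      ┃e pipeline optim┃       
 ┃   [-] core/          ┃is module coordi┃       
 ┃     [-] vendor/      ┃                ┃       
 ┃       [ ] utils.yaml ┃┌────────────┐ro┃       
 ┃       [x] logger.json┃│Update Avail│nt┃       
 ┃     [ ] database.css ┃│Proceed with│ra┃       
 ┃     [ ] assets/      ┃│[Yes]  No   │  ┃       
 ┃       [ ] index.txt  ┃└────────────┘ra┃       
 ┃       [ ] index.txt  ┃e system generat┃       
 ┃     [ ] helpers.c    ┃ta processing co┃       
 ┃     [ ] bin/         ┃ch component mon┃       
 ┃       [ ] client.css ┃ch component opt┃       
 ┃       [ ] types.c    ┃━━━━━━━━━━━━━━━━┛       
 ┗━━━━━━━━━━━━━━━━━━━━━━┛                        


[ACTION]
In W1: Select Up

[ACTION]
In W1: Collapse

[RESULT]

                                                 
 ┏━━━━━━━━━━━━━━━━━━━━━━┓                        
 ┃ CheckboxTree         ┃━━━━━━━━━━━━━━━━┓       
 ┠──────────────────────┨ialogModal      ┃       
 ┃>[-] project/         ┃────────────────┨       
 ┃                      ┃e pipeline optim┃       
 ┃                      ┃is module coordi┃       
 ┃                      ┃                ┃       
 ┃                      ┃┌────────────┐ro┃       
 ┃                      ┃│Update Avail│nt┃       
 ┃                      ┃│Proceed with│ra┃       
 ┃                      ┃│[Yes]  No   │  ┃       
 ┃                      ┃└────────────┘ra┃       
 ┃                      ┃e system generat┃       
 ┃                      ┃ta processing co┃       
 ┃                      ┃ch component mon┃       
 ┃                      ┃ch component opt┃       
 ┃                      ┃━━━━━━━━━━━━━━━━┛       
 ┗━━━━━━━━━━━━━━━━━━━━━━┛                        


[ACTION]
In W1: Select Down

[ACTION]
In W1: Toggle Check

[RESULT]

                                                 
 ┏━━━━━━━━━━━━━━━━━━━━━━┓                        
 ┃ CheckboxTree         ┃━━━━━━━━━━━━━━━━┓       
 ┠──────────────────────┨ialogModal      ┃       
 ┃>[x] project/         ┃────────────────┨       
 ┃                      ┃e pipeline optim┃       
 ┃                      ┃is module coordi┃       
 ┃                      ┃                ┃       
 ┃                      ┃┌────────────┐ro┃       
 ┃                      ┃│Update Avail│nt┃       
 ┃                      ┃│Proceed with│ra┃       
 ┃                      ┃│[Yes]  No   │  ┃       
 ┃                      ┃└────────────┘ra┃       
 ┃                      ┃e system generat┃       
 ┃                      ┃ta processing co┃       
 ┃                      ┃ch component mon┃       
 ┃                      ┃ch component opt┃       
 ┃                      ┃━━━━━━━━━━━━━━━━┛       
 ┗━━━━━━━━━━━━━━━━━━━━━━┛                        


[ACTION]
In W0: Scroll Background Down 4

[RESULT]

                                                 
 ┏━━━━━━━━━━━━━━━━━━━━━━┓                        
 ┃ CheckboxTree         ┃━━━━━━━━━━━━━━━━┓       
 ┠──────────────────────┨ialogModal      ┃       
 ┃>[x] project/         ┃────────────────┨       
 ┃                      ┃e pipeline maint┃       
 ┃                      ┃is module genera┃       
 ┃                      ┃                ┃       
 ┃                      ┃┌────────────┐ra┃       
 ┃                      ┃│Update Avail│at┃       
 ┃                      ┃│Proceed with│co┃       
 ┃                      ┃│[Yes]  No   │on┃       
 ┃                      ┃└────────────┘pt┃       
 ┃                      ┃ch component tra┃       
 ┃                      ┃                ┃       
 ┃                      ┃                ┃       
 ┃                      ┃                ┃       
 ┃                      ┃━━━━━━━━━━━━━━━━┛       
 ┗━━━━━━━━━━━━━━━━━━━━━━┛                        


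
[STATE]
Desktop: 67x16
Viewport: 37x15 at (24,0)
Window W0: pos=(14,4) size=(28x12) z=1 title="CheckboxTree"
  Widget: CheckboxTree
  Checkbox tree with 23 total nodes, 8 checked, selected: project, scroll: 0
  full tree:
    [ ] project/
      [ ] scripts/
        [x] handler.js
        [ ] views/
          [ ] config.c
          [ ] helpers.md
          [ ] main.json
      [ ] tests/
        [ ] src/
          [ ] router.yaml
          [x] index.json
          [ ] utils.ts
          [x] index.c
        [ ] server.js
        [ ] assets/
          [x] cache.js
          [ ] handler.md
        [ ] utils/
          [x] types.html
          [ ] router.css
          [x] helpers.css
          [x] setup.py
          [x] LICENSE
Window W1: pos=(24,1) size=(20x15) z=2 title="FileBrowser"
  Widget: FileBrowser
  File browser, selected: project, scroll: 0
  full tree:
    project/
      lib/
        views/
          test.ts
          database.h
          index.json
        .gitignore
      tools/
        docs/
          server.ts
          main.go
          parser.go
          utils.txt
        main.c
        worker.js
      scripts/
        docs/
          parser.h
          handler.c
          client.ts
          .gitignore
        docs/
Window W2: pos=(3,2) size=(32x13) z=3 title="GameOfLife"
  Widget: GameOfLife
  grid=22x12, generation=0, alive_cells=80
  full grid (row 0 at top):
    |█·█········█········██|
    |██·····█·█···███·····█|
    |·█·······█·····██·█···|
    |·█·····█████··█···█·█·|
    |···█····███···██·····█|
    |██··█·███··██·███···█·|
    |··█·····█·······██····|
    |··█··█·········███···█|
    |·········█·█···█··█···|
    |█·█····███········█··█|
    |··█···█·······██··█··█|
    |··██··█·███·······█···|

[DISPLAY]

                                     
┏━━━━━━━━━━━━━━━━━━┓                 
━━━━━━━━━━┓er      ┃                 
          ┃────────┨                 
──────────┨ect/    ┃                 
          ┃b/      ┃                 
··        ┃ols/    ┃                 
█·        ┃ripts/  ┃                 
·█        ┃        ┃                 
█·        ┃        ┃                 
··        ┃        ┃                 
·█        ┃        ┃                 
··        ┃        ┃                 
·█        ┃        ┃                 
━━━━━━━━━━┛        ┃                 


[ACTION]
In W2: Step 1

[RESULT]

                                     
┏━━━━━━━━━━━━━━━━━━┓                 
━━━━━━━━━━┓er      ┃                 
          ┃────────┨                 
──────────┨ect/    ┃                 
          ┃b/      ┃                 
··        ┃ols/    ┃                 
··        ┃ripts/  ┃                 
██        ┃        ┃                 
··        ┃        ┃                 
··        ┃        ┃                 
··        ┃        ┃                 
··        ┃        ┃                 
··        ┃        ┃                 
━━━━━━━━━━┛        ┃                 


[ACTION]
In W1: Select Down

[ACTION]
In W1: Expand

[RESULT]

                                     
┏━━━━━━━━━━━━━━━━━━┓                 
━━━━━━━━━━┓er      ┃                 
          ┃────────┨                 
──────────┨ect/    ┃                 
          ┃b/      ┃                 
··        ┃views/  ┃                 
··        ┃ignore  ┃                 
██        ┃ols/    ┃                 
··        ┃ripts/  ┃                 
··        ┃        ┃                 
··        ┃        ┃                 
··        ┃        ┃                 
··        ┃        ┃                 
━━━━━━━━━━┛        ┃                 


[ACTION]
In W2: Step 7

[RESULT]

                                     
┏━━━━━━━━━━━━━━━━━━┓                 
━━━━━━━━━━┓er      ┃                 
          ┃────────┨                 
──────────┨ect/    ┃                 
          ┃b/      ┃                 
██        ┃views/  ┃                 
█·        ┃ignore  ┃                 
··        ┃ols/    ┃                 
··        ┃ripts/  ┃                 
··        ┃        ┃                 
··        ┃        ┃                 
··        ┃        ┃                 
··        ┃        ┃                 
━━━━━━━━━━┛        ┃                 


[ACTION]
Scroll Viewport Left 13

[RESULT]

                                     
             ┏━━━━━━━━━━━━━━━━━━┓    
━━━━━━━━━━━━━━━━━━━━━━━┓er      ┃    
Life                   ┃────────┨    
───────────────────────┨ect/    ┃    
                       ┃b/      ┃    
········█·█·███        ┃views/  ┃    
█·········████·        ┃ignore  ┃    
█··········██··        ┃ols/    ┃    
█··············        ┃ripts/  ┃    
·······██·█····        ┃        ┃    
····██···█·····        ┃        ┃    
····██··██·····        ┃        ┃    
···············        ┃        ┃    
━━━━━━━━━━━━━━━━━━━━━━━┛        ┃    
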